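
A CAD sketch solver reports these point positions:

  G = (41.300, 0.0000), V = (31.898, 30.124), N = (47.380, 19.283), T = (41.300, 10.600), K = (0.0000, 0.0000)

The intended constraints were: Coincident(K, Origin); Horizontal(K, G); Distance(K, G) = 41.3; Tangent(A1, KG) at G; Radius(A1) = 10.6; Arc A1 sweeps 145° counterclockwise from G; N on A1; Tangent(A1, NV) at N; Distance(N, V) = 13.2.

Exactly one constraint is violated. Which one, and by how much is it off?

Distance(N, V) = 13.2 — off by 5.70.

K = (0.00, 0.00) ✓; K.y = 0.00, G.y = 0.00 ✓; |KG| = 41.30 ✓; ∠(TG, GK) = 90.00° ✓; |TG| = 10.60 ✓; bearing(T→N) − bearing(T→G) = 145.0° ✓; |TN| = 10.60 ✓; ∠(TN, NV) = 90.00° ✓; |NV| = 18.90 ✗.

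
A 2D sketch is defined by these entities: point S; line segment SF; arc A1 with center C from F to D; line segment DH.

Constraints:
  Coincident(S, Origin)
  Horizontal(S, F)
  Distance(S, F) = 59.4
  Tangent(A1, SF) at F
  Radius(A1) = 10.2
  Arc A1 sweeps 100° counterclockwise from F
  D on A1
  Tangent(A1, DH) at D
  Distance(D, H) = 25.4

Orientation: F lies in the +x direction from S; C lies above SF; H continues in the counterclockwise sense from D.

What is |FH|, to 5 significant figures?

37.412

On A1, F sits at bearing -90° from C; a 100° counterclockwise sweep puts D at bearing 10°, so D = C + 10.2·(cos 10°, sin 10°) = (69.445, 11.971). Since A1 is tangent to DH there, CD ⟂ DH, so DH runs along (−sin 10°, cos 10°); with |DH| = 25.4, H = (65.034, 36.985). Then |FH| = |H − F| = 37.412.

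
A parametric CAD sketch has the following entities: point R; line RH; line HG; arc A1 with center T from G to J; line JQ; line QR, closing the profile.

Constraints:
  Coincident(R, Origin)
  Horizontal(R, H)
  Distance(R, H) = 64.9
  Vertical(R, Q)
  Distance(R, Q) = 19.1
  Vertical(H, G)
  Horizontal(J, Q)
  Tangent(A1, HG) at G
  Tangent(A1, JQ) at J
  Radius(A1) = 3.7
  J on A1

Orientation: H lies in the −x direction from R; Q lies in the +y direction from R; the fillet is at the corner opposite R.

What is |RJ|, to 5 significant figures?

64.111

The virtual corner opposite R is at (-64.900, 19.100). The tangent condition forces TG to be normal to HG and the tangent condition forces TJ to be normal to JQ, with radius 3.7, so the center T sits 3.7 in from both sides at T = (-61.200, 15.400). That places the tangent points at G = (-64.900, 15.400) on HG and J = (-61.200, 19.100) on JQ. Then |RJ| = |J − R| = 64.111.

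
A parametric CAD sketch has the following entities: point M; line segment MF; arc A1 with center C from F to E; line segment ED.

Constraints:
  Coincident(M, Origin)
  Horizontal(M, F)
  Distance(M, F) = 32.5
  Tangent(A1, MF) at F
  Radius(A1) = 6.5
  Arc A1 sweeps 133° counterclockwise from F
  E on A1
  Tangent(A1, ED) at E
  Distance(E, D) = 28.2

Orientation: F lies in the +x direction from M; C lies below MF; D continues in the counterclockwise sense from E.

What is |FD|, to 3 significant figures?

34.7

M is at the origin; M and F share the same y with |MF| = 32.5 and F on the +x side, so F = (32.5, 0.00). Tangency of A1 to MF means the radius CF is perpendicular to MF, so C = F + (0, -6.5) = (32.5, -6.50). On A1, F sits at bearing 90° from C; a 133° counterclockwise sweep puts E at bearing 223°, so E = C + 6.5·(cos 223°, sin 223°) = (27.7, -10.9). Since A1 is tangent to ED there, CE ⟂ ED, so ED runs along (−sin 223°, cos 223°); with |ED| = 28.2, D = (47.0, -31.6). Then |FD| = |D − F| = 34.7.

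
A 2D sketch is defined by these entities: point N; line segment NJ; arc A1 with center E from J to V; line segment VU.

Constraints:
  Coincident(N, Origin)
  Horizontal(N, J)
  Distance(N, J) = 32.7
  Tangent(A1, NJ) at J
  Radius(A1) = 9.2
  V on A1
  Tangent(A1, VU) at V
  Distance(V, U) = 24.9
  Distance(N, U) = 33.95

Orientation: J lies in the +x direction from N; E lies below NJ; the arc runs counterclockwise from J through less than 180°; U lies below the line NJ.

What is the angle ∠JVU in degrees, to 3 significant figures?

144°

N is at the origin; N and J share the same y with |NJ| = 32.7 and J on the +x side, so J = (32.7, 0.00). A1 meets NJ tangentially, so EJ is at right angles to NJ, so E = J + (0, -9.2) = (32.7, -9.20). Since EV ⟂ VU (tangency), |EU| = √(9.2² + 24.9²) = 26.5 regardless of where V sits on A1. So U lies on both circle(N, 33.95) and circle(E, 26.5); the below-NJ intersection is U = (16.1, -29.9). V is the foot of the tangent from U: V = (24.0, -6.28).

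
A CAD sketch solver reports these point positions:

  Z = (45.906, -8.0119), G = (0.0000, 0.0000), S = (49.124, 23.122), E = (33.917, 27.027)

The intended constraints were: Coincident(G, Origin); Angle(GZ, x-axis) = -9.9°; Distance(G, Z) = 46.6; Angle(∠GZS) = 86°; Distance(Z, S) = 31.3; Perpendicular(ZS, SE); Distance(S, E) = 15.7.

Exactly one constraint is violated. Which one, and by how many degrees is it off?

Perpendicular(ZS, SE) — off by 8.50°.

G = (0.00, 0.00) ✓; GZ at -9.900° ✓; |GZ| = 46.60 ✓; ∠GZS = 86.00° ✓; |ZS| = 31.30 ✓; ∠(ZS, SE) = 81.50° ✗; |SE| = 15.70 ✓.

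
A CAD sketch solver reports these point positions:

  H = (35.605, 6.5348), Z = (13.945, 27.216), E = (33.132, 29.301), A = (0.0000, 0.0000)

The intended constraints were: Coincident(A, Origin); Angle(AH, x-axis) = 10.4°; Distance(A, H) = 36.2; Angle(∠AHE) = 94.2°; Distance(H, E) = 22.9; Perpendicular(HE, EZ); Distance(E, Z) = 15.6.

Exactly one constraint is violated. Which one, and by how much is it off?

Distance(E, Z) = 15.6 — off by 3.70.

A = (0.00, 0.00) ✓; AH at 10.40° ✓; |AH| = 36.20 ✓; ∠AHE = 94.20° ✓; |HE| = 22.90 ✓; ∠(HE, EZ) = 90.00° ✓; |EZ| = 19.30 ✗.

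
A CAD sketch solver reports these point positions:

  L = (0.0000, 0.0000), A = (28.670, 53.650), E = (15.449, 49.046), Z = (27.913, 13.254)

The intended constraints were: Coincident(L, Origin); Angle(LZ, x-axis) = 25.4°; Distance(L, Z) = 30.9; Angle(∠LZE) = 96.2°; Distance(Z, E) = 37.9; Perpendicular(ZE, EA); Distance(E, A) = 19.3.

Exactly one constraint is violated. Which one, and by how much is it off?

Distance(E, A) = 19.3 — off by 5.30.

L = (0.00, 0.00) ✓; LZ at 25.40° ✓; |LZ| = 30.90 ✓; ∠LZE = 96.20° ✓; |ZE| = 37.90 ✓; ∠(ZE, EA) = 90.00° ✓; |EA| = 14.00 ✗.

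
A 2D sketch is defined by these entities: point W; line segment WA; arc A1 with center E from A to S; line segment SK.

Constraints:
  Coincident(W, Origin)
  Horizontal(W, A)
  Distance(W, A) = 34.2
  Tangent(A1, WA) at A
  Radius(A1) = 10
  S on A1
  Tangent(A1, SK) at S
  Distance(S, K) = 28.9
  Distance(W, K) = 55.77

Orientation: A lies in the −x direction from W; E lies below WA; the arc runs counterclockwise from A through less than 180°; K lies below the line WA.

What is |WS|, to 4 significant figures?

45.60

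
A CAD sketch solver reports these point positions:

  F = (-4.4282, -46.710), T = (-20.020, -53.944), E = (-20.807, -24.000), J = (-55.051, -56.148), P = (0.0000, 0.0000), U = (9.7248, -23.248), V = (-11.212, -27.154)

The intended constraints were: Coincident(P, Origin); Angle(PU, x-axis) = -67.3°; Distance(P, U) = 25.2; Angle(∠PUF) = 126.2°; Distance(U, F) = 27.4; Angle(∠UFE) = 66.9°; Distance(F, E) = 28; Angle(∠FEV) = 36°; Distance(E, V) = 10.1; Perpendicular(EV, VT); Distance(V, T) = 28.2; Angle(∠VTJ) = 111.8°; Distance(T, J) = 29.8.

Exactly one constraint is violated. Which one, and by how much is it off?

Distance(T, J) = 29.8 — off by 5.30.

P = (0.00, 0.00) ✓; PU at -67.30° ✓; |PU| = 25.20 ✓; ∠PUF = 126.2° ✓; |UF| = 27.40 ✓; ∠UFE = 66.90° ✓; |FE| = 28.00 ✓; ∠FEV = 36.00° ✓; |EV| = 10.10 ✓; ∠(EV, VT) = 90.00° ✓; |VT| = 28.20 ✓; ∠VTJ = 111.8° ✓; |TJ| = 35.10 ✗.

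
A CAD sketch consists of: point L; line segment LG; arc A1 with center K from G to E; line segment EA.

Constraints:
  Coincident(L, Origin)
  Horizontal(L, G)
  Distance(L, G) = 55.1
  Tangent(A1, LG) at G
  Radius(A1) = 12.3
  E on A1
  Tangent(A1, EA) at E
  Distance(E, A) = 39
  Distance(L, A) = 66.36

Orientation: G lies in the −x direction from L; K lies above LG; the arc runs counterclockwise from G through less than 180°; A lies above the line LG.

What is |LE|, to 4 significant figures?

44.49

Checks: ∠(KG, GL) = 90.00° ✓; |KG| = 12.30 ✓; |KE| = 12.30 ✓; ∠(KE, EA) = 90.00° ✓; |EA| = 39.00 ✓; |LA| = 66.36 ✓.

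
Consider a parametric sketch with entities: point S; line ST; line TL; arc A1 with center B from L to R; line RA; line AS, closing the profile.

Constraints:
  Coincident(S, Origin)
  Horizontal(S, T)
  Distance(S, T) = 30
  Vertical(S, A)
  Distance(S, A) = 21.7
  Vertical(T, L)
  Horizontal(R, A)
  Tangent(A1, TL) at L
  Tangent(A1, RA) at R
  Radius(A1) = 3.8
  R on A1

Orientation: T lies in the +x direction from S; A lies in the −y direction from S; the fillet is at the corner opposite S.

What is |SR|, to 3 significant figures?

34.0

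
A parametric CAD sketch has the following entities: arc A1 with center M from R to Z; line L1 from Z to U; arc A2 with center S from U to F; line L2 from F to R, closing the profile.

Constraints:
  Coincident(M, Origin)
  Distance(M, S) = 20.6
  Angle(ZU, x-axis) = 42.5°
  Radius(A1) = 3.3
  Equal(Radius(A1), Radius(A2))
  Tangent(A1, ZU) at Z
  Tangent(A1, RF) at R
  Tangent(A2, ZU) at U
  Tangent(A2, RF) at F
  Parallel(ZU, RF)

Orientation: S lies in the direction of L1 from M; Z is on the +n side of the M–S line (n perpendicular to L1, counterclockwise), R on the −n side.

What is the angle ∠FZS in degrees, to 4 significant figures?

8.664°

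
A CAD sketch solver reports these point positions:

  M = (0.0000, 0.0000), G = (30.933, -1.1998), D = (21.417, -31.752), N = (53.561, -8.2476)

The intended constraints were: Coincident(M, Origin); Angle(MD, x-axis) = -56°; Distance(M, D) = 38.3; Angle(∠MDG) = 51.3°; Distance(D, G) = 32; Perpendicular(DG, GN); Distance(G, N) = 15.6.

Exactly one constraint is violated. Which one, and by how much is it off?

Distance(G, N) = 15.6 — off by 8.10.

M = (0.00, 0.00) ✓; MD at -56.00° ✓; |MD| = 38.30 ✓; ∠MDG = 51.30° ✓; |DG| = 32.00 ✓; ∠(DG, GN) = 90.00° ✓; |GN| = 23.70 ✗.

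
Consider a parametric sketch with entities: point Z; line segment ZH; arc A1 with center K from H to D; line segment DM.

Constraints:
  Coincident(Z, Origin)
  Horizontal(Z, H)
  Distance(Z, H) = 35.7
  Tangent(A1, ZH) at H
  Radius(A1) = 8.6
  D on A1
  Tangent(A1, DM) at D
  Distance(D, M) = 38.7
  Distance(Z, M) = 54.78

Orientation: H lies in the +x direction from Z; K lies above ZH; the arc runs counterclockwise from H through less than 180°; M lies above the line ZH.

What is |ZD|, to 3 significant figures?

45.2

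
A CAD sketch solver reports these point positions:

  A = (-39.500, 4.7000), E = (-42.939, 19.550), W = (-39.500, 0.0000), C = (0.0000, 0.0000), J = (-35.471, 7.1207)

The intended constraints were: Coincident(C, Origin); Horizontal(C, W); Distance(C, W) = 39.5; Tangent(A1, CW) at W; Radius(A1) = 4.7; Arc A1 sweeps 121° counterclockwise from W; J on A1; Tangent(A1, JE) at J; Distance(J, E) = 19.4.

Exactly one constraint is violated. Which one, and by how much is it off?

Distance(J, E) = 19.4 — off by 4.90.

C = (0.00, 0.00) ✓; C.y = 0.00, W.y = 0.00 ✓; |CW| = 39.50 ✓; ∠(AW, WC) = 90.00° ✓; |AW| = 4.700 ✓; bearing(A→J) − bearing(A→W) = 121.0° ✓; |AJ| = 4.700 ✓; ∠(AJ, JE) = 90.00° ✓; |JE| = 14.50 ✗.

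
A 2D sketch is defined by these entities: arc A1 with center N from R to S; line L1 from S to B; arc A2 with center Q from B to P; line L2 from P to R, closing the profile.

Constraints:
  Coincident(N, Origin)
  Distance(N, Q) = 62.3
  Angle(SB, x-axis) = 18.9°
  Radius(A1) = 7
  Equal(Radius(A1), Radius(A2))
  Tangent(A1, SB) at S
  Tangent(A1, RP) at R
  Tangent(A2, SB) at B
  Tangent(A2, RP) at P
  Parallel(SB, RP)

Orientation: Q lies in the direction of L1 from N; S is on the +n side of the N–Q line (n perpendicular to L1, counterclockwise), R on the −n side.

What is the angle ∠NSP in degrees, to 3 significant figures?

77.3°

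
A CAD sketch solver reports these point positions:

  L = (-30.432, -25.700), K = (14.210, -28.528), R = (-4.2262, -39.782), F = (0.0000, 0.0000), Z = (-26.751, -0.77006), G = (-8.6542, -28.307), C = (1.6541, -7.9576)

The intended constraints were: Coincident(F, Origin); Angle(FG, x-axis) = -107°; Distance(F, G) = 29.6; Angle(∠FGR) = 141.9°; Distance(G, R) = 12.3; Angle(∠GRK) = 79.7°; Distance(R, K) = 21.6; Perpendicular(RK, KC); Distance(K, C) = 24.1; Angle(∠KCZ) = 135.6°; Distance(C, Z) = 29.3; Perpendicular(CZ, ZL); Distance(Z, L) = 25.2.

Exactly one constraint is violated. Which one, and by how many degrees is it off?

Perpendicular(CZ, ZL) — off by 5.80°.

F = (0.00, 0.00) ✓; FG at -107.0° ✓; |FG| = 29.60 ✓; ∠FGR = 141.9° ✓; |GR| = 12.30 ✓; ∠GRK = 79.70° ✓; |RK| = 21.60 ✓; ∠(RK, KC) = 90.00° ✓; |KC| = 24.10 ✓; ∠KCZ = 135.6° ✓; |CZ| = 29.30 ✓; ∠(CZ, ZL) = 95.80° ✗; |ZL| = 25.20 ✓.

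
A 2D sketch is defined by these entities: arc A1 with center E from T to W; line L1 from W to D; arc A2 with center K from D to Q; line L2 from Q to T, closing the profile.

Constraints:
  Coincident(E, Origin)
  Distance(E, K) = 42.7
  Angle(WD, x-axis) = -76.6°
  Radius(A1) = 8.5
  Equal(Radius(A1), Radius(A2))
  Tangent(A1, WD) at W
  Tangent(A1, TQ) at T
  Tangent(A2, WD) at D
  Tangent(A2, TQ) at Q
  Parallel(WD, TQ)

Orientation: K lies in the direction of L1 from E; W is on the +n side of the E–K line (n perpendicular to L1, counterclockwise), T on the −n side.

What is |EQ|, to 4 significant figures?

43.54

Tangency of A1 to both parallel lines with radius 8.5 puts W and T at E ± 8.5·n: W = (8.269, 1.970), T = (-8.269, -1.970). Equal radii place D and Q the same way about K: D = K + 8.5·n = (18.16, -39.57), Q = K − 8.5·n = (1.627, -43.51). Then |EQ| = |Q − E| = 43.54.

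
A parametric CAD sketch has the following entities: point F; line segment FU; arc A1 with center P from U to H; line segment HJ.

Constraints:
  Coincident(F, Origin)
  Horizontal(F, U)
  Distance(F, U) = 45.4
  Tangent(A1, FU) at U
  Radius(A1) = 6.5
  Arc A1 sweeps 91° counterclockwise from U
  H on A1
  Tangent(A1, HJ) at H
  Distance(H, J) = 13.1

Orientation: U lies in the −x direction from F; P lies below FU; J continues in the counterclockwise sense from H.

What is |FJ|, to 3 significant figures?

55.3

F is at the origin; FU is horizontal with |FU| = 45.4 and U on the −x side, so U = (-45.4, 0.00). The tangent condition forces PU to be normal to FU, so P = U + (0, -6.5) = (-45.4, -6.50). On A1, U sits at bearing 90° from P; a 91° counterclockwise sweep puts H at bearing 181°, so H = P + 6.5·(cos 181°, sin 181°) = (-51.9, -6.61). Tangency of A1 to HJ means the radius PH is perpendicular to HJ, so HJ runs along (−sin 181°, cos 181°); with |HJ| = 13.1, J = (-51.7, -19.7). Then |FJ| = |J − F| = 55.3.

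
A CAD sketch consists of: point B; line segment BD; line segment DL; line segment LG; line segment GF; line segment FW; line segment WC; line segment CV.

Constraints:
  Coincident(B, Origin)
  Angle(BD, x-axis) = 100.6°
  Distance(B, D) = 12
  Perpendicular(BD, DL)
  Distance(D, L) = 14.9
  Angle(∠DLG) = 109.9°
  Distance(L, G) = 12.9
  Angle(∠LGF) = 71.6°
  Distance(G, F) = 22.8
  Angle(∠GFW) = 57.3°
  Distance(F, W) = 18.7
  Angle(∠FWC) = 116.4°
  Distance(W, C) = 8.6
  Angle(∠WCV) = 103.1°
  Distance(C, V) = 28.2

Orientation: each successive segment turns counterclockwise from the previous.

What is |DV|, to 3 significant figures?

31.6

B is at the origin; BD runs at 100.6° with length 12.0, so D = (-2.21, 11.8). BD ⟂ DL, so DL runs at -169°; with |DL| = 14.9, L = (-16.9, 9.05). ∠DLG = 109.9° gives LG at -99.3° from the x-axis; with |LG| = 12.9, G = (-18.9, -3.68). ∠LGF = 71.6° gives GF at 9.10° from the x-axis; with |GF| = 22.8, F = (3.58, -0.0701). ∠GFW = 57.3° gives FW at 132° from the x-axis; with |FW| = 18.7, W = (-8.89, 13.9). ∠FWC = 116.4° gives WC at -165° from the x-axis; with |WC| = 8.6, C = (-17.2, 11.6). ∠WCV = 103.1° gives CV at -87.7° from the x-axis; with |CV| = 28.2, V = (-16.0, -16.6). Then |DV| = |V − D| = 31.6.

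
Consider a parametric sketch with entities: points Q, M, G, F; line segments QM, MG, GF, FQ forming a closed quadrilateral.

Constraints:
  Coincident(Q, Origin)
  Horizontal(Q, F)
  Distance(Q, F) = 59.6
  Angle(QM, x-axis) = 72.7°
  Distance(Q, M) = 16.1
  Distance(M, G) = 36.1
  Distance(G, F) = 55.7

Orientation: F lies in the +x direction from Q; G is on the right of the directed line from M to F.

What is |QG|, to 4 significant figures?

22.04

Q is at the origin; Q and F share the same y with |QF| = 59.6 and F in +x, so F = (59.6, 0). QM runs at 72.7° with |QM| = 16.1, so M = (4.788, 15.37). G is determined by |MG| = 36.1 and |GF| = 55.7 together: it lies at the intersection of circle(M, 36.1) and circle(F, 55.7). With |MF| = 56.93, the foot of the radical line on MF is 12.66 from M and the perpendicular offset is √(36.1² − 12.66²) = 33.81. Taking the right-of-MF solution: G = (7.849, -20.60).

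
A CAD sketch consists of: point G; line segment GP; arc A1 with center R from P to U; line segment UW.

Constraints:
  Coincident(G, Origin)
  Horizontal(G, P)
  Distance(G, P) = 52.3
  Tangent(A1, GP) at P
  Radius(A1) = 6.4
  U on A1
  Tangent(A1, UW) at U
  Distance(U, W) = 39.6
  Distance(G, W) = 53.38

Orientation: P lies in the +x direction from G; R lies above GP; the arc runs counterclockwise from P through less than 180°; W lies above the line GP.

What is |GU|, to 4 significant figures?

58.30

Checks: |RU| = 6.400 ✓; ∠(RU, UW) = 90.00° ✓; |UW| = 39.60 ✓; |GW| = 53.38 ✓.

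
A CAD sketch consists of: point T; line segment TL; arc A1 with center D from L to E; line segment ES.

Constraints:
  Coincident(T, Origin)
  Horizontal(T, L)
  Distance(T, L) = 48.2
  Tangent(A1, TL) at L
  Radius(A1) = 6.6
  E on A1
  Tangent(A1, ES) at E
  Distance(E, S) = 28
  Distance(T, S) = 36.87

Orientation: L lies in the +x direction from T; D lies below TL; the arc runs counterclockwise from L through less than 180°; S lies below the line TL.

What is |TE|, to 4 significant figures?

42.92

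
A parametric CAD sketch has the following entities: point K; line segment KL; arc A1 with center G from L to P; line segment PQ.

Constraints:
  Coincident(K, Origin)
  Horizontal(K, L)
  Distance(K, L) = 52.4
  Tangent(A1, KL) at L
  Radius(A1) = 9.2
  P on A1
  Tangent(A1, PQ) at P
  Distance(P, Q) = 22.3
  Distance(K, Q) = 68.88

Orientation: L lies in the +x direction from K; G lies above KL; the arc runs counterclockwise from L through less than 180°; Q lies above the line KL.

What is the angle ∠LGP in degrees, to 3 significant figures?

91.1°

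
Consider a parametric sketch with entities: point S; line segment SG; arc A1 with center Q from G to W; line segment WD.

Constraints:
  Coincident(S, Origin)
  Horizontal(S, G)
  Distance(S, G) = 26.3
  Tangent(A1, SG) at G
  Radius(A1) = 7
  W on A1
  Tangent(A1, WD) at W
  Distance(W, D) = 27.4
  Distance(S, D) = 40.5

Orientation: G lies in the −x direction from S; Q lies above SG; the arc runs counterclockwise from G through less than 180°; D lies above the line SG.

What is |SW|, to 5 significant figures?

20.674

S is at the origin; S and G share the same y with |SG| = 26.3 and G on the −x side, so G = (-26.300, 0.0000). Since A1 is tangent to SG there, QG ⟂ SG, so Q = G + (0, 7) = (-26.300, 7.0000). Since QW ⟂ WD (tangency), |QD| = √(7.0² + 27.4²) = 28.280 regardless of where W sits on A1. So D lies on both circle(S, 40.5) and circle(Q, 28.280); the above-SG intersection is D = (-20.813, 34.743). W is the foot of the tangent from D: W = (-19.311, 7.3839).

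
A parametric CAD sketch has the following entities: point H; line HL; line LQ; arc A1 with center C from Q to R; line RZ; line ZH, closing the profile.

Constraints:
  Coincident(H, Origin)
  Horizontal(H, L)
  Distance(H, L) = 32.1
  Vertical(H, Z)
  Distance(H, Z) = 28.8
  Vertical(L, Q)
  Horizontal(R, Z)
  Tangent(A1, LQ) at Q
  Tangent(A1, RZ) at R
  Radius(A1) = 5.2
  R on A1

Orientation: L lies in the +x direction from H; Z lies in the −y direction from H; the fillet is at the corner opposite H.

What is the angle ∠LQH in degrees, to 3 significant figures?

53.7°

H is at the origin; H and L share the same y with |HL| = 32.1 and L on the +x side, so L = (32.1, 0.00). H and Z share the same x with |HZ| = 28.8 and Z on the −y side, so Z = (0.00, -28.8). The virtual corner opposite H is at (32.1, -28.8). A1 meets LQ tangentially, so CQ is at right angles to LQ and the tangent condition forces CR to be normal to RZ, with radius 5.2, so the center C sits 5.2 in from both sides at C = (26.9, -23.6). That places the tangent points at Q = (32.1, -23.6) on LQ and R = (26.9, -28.8) on RZ. Then cos ∠LQH = QL·QH / (|QL||QH|), giving 53.7°.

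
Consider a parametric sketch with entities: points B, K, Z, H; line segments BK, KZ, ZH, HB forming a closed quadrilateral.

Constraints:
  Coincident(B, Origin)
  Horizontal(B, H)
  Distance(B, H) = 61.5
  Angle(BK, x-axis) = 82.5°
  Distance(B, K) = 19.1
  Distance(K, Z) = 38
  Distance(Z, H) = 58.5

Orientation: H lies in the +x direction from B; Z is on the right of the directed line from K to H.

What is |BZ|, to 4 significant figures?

19.86

Checks: |KZ| = 38.00 ✓; |ZH| = 58.50 ✓.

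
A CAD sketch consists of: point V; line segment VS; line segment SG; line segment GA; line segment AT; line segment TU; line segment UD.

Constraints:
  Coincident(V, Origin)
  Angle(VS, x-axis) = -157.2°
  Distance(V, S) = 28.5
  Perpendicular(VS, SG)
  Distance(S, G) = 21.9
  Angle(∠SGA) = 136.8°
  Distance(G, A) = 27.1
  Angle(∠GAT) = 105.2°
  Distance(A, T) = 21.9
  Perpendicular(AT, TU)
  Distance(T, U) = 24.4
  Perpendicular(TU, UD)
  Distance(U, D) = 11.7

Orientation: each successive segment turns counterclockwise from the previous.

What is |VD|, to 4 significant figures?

19.71

V is at the origin; VS runs at -157.2° with length 28.5, so S = (-26.27, -11.04). VS ⟂ SG, so SG runs at -67.20°; with |SG| = 21.9, G = (-17.79, -31.23). ∠SGA = 136.8° gives GA at -24.00° from the x-axis; with |GA| = 27.1, A = (6.971, -42.26). ∠GAT = 105.2° gives AT at 50.80° from the x-axis; with |AT| = 21.9, T = (20.81, -25.28). AT is perpendicular to TU, so TU runs at 140.8°; with |TU| = 24.4, U = (1.903, -9.863). TU ⟂ UD, so UD runs at -129.2°; with |UD| = 11.7, D = (-5.491, -18.93). Then |VD| = |D − V| = 19.71.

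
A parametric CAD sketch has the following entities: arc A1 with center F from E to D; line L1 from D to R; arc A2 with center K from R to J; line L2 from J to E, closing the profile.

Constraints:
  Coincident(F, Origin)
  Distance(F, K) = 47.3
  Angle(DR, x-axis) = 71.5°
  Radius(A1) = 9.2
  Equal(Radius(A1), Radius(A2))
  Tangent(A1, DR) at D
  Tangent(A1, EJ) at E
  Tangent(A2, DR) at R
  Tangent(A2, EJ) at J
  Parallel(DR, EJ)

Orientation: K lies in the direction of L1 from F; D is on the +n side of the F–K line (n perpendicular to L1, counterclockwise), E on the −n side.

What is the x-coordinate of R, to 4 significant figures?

6.284

Tangency of A1 to both parallel lines with radius 9.2 puts D and E at F ± 9.2·n: D = (-8.725, 2.919), E = (8.725, -2.919). Equal radii place R and J the same way about K: R = K + 9.2·n = (6.284, 47.77), J = K − 9.2·n = (23.73, 41.94). So R.x = 6.284.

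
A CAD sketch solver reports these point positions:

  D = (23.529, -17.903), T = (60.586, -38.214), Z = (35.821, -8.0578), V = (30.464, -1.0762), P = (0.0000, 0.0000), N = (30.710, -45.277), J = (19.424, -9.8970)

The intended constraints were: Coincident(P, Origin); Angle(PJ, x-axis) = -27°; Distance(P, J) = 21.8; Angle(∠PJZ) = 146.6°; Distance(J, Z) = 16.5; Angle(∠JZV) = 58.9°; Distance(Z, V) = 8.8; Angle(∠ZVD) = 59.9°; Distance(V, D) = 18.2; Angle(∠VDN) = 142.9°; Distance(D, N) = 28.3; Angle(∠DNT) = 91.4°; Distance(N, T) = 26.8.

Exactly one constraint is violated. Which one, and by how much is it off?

Distance(N, T) = 26.8 — off by 3.90.

P = (0.00, 0.00) ✓; PJ at -27.00° ✓; |PJ| = 21.80 ✓; ∠PJZ = 146.6° ✓; |JZ| = 16.50 ✓; ∠JZV = 58.90° ✓; |ZV| = 8.800 ✓; ∠ZVD = 59.90° ✓; |VD| = 18.20 ✓; ∠VDN = 142.9° ✓; |DN| = 28.30 ✓; ∠DNT = 91.40° ✓; |NT| = 30.70 ✗.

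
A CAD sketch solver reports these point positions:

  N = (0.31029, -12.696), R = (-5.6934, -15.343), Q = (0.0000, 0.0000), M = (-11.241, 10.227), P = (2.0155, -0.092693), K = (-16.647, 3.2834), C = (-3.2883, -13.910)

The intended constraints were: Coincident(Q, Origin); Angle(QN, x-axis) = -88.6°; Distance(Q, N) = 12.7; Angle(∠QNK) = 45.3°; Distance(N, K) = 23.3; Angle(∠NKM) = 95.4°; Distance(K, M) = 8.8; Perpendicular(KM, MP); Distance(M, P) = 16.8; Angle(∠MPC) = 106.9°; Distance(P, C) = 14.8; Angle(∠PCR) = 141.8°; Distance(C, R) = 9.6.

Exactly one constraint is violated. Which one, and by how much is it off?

Distance(C, R) = 9.6 — off by 6.80.

Q = (0.00, 0.00) ✓; QN at -88.60° ✓; |QN| = 12.70 ✓; ∠QNK = 45.30° ✓; |NK| = 23.30 ✓; ∠NKM = 95.40° ✓; |KM| = 8.800 ✓; ∠(KM, MP) = 90.00° ✓; |MP| = 16.80 ✓; ∠MPC = 106.9° ✓; |PC| = 14.80 ✓; ∠PCR = 141.8° ✓; |CR| = 2.800 ✗.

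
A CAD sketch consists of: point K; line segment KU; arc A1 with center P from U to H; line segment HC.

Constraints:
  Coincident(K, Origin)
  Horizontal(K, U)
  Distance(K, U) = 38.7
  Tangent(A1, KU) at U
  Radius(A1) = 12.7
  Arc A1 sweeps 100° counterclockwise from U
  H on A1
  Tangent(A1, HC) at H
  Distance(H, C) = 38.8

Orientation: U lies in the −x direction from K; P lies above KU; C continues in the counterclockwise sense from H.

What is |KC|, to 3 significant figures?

62.5

K is at the origin; K and U share the same y with |KU| = 38.7 and U on the −x side, so U = (-38.7, 0.00). Tangency of A1 to KU means the radius PU is perpendicular to KU, so P = U + (0, 12.7) = (-38.7, 12.7). On A1, U sits at bearing -90° from P; a 100° counterclockwise sweep puts H at bearing 10°, so H = P + 12.7·(cos 10°, sin 10°) = (-26.2, 14.9). A1 meets HC tangentially, so PH is at right angles to HC, so HC runs along (−sin 10°, cos 10°); with |HC| = 38.8, C = (-32.9, 53.1). Then |KC| = |C − K| = 62.5.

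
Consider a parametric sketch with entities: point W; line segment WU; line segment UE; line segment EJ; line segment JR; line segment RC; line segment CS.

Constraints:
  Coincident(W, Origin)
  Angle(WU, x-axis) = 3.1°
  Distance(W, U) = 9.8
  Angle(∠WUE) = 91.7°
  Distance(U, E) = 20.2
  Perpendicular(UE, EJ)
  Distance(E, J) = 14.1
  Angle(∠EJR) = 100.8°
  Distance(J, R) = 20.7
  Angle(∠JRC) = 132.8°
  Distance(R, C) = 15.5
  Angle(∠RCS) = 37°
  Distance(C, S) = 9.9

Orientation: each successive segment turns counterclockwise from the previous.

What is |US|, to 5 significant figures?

9.0904

∠JRC = 132.8° gives RC at -52.200° from the x-axis; with |RC| = 15.5, C = (1.3156, -12.290). ∠RCS = 37.0° gives CS at 90.800° from the x-axis; with |CS| = 9.9, S = (1.1773, -2.3910). Then |US| = |S − U| = 9.0904.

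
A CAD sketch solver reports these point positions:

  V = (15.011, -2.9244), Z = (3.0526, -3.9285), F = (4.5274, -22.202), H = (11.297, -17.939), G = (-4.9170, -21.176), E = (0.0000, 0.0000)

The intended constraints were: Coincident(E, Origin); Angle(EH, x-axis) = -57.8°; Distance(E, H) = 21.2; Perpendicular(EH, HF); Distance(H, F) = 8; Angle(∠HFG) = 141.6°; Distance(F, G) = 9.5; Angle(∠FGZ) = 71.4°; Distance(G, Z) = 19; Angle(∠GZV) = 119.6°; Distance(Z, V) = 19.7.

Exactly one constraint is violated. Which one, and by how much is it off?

Distance(Z, V) = 19.7 — off by 7.70.

E = (0.00, 0.00) ✓; EH at -57.80° ✓; |EH| = 21.20 ✓; ∠(EH, HF) = 90.00° ✓; |HF| = 8.000 ✓; ∠HFG = 141.6° ✓; |FG| = 9.500 ✓; ∠FGZ = 71.40° ✓; |GZ| = 19.00 ✓; ∠GZV = 119.6° ✓; |ZV| = 12.00 ✗.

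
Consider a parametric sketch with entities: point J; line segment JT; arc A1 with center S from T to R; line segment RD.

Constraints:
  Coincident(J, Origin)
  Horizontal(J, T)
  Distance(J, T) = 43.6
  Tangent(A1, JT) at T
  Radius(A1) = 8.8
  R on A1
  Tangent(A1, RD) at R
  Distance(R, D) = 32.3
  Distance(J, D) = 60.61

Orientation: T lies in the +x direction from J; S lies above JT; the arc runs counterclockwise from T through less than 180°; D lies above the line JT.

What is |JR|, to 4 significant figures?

53.26

Checks: |JT| = 43.60 ✓; |ST| = 8.800 ✓; |SR| = 8.800 ✓; ∠(SR, RD) = 90.00° ✓; |RD| = 32.30 ✓; |JD| = 60.61 ✓.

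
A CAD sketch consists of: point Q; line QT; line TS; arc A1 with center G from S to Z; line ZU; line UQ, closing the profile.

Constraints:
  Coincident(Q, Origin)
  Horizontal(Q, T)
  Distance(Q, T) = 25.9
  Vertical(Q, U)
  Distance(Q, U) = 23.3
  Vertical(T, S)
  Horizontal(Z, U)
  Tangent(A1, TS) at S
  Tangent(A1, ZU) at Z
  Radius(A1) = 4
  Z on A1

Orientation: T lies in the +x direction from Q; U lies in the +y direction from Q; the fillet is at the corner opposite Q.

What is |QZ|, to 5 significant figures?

31.977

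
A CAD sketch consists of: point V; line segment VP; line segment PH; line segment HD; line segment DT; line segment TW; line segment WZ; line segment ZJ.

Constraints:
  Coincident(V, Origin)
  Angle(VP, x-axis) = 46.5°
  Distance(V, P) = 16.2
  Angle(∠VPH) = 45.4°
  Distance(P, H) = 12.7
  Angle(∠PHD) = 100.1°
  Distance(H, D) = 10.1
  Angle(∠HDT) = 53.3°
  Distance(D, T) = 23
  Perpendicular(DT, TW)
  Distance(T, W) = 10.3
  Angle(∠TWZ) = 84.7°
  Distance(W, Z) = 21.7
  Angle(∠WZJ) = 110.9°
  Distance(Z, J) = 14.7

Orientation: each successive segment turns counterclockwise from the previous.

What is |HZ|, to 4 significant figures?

4.647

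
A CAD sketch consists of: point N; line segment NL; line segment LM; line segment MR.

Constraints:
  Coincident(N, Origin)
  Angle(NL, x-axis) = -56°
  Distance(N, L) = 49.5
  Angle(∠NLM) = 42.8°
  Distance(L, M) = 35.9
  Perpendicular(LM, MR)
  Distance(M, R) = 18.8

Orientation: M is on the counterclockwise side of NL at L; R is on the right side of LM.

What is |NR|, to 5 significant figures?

52.434

N is at the origin; NL runs at -56.0° with length 49.5, so L = 49.5·(cos -56.0°, sin -56.0°) = (27.680, -41.037). ∠NLM = 42.8°, so LM runs at -56.0° + (180° − 42.8°) = 81.200° from the x-axis; with |LM| = 35.9, M = L + 35.9·(cos 81.200°, sin 81.200°) = (33.172, -5.5600). LM ⟂ MR; with |MR| = 18.8 on the right of LM, R = M + 18.8·(0.98823, -0.15299) = (51.751, -8.4361). Then |NR| = |R − N| = 52.434.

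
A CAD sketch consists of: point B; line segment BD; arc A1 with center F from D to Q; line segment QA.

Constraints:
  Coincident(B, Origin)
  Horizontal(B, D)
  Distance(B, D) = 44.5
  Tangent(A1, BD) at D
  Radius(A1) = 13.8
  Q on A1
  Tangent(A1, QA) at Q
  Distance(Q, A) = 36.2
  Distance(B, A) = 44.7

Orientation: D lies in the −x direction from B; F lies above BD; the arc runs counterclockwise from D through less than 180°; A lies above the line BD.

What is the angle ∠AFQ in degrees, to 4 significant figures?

69.13°

B is at the origin; BD is horizontal with |BD| = 44.5 and D on the −x side, so D = (-44.50, 0.000). Tangency of A1 to BD means the radius FD is perpendicular to BD, so F = D + (0, 13.8) = (-44.50, 13.80). Since FQ ⟂ QA (tangency), |FA| = √(13.8² + 36.2²) = 38.74 regardless of where Q sits on A1. So A lies on both circle(B, 44.7) and circle(F, 38.74); the above-BD intersection is A = (-17.18, 41.27). Q is the foot of the tangent from A: Q = (-31.89, 8.192).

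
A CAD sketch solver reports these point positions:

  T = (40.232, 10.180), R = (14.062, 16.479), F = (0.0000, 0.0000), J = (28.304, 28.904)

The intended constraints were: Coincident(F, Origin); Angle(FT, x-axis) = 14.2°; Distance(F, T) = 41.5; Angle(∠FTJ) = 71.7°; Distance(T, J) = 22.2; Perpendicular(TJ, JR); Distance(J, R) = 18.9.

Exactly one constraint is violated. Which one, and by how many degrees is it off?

Perpendicular(TJ, JR) — off by 8.60°.

F = (0.00, 0.00) ✓; FT at 14.20° ✓; |FT| = 41.50 ✓; ∠FTJ = 71.70° ✓; |TJ| = 22.20 ✓; ∠(TJ, JR) = 98.60° ✗; |JR| = 18.90 ✓.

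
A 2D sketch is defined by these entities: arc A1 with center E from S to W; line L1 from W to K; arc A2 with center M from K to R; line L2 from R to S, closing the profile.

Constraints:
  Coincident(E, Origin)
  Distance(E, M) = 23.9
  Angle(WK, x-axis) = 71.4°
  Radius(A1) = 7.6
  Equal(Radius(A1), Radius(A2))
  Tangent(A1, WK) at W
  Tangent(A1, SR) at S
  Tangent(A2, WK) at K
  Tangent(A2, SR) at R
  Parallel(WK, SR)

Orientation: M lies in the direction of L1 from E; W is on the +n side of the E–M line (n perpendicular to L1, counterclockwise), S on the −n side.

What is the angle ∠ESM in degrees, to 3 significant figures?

72.4°

E is at the origin and M lies 23.9 along u from E, so M = 23.9·u = (7.62, 22.7). Tangency of A1 to both parallel lines with radius 7.6 puts W and S at E ± 7.6·n: W = (-7.20, 2.42), S = (7.20, -2.42). Then cos ∠ESM = SE·SM / (|SE||SM|), giving 72.4°.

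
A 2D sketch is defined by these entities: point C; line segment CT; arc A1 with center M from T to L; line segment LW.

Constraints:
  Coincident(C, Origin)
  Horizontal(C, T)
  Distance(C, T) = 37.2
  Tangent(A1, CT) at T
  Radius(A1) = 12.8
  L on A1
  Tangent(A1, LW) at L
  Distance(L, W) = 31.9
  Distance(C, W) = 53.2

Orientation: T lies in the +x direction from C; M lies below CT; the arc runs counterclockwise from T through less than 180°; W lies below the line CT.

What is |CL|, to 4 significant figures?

28.13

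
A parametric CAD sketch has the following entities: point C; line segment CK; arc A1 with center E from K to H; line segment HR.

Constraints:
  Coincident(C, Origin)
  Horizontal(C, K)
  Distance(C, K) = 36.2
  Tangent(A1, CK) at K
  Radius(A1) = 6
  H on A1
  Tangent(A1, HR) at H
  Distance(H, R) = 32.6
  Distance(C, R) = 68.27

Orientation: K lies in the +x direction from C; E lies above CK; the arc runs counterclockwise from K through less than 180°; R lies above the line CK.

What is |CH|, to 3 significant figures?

40.4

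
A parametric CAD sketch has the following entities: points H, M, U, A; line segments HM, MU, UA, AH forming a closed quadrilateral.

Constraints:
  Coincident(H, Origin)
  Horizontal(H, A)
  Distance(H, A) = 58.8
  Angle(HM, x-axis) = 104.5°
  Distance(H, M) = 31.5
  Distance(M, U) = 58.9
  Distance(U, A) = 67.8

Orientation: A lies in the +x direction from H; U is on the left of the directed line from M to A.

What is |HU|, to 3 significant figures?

76.3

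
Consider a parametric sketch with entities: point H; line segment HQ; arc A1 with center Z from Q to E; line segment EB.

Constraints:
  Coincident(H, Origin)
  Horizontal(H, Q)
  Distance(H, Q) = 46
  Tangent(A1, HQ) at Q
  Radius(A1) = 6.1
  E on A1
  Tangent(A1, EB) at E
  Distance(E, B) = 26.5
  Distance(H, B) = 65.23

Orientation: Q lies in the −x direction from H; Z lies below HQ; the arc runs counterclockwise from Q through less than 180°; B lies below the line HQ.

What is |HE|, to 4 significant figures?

52.19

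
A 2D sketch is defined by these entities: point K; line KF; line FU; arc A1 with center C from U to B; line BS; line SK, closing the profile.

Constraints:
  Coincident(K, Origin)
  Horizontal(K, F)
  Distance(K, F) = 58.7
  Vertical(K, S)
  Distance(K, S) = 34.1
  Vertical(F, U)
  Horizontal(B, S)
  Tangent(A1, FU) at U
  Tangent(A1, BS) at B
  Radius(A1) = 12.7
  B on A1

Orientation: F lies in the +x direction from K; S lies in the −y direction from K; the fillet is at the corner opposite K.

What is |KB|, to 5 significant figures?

57.261

The virtual corner opposite K is at (58.700, -34.100). A1 meets FU tangentially, so CU is at right angles to FU and since A1 is tangent to BS there, CB ⟂ BS, with radius 12.7, so the center C sits 12.7 in from both sides at C = (46.000, -21.400). That places the tangent points at U = (58.700, -21.400) on FU and B = (46.000, -34.100) on BS. Then |KB| = |B − K| = 57.261.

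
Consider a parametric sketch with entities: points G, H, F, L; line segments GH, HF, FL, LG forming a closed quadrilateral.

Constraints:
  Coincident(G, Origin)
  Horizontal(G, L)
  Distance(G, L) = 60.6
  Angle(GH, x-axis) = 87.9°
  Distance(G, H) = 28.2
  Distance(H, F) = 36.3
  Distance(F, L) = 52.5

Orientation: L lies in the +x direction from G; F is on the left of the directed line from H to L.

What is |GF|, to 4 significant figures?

55.84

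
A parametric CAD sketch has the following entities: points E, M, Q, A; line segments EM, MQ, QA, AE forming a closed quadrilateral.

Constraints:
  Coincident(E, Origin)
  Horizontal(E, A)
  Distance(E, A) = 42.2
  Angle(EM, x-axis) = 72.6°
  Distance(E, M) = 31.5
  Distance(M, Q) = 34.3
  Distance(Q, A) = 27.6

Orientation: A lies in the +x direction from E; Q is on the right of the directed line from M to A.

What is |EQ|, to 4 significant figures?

15.34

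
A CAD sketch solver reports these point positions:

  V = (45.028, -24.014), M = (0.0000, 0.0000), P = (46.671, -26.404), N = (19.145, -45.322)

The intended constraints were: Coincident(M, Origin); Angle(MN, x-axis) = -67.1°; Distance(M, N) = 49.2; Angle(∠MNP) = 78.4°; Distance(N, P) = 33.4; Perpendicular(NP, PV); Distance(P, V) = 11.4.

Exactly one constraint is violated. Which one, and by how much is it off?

Distance(P, V) = 11.4 — off by 8.50.

M = (0.00, 0.00) ✓; MN at -67.10° ✓; |MN| = 49.20 ✓; ∠MNP = 78.40° ✓; |NP| = 33.40 ✓; ∠(NP, PV) = 90.01° ✓; |PV| = 2.900 ✗.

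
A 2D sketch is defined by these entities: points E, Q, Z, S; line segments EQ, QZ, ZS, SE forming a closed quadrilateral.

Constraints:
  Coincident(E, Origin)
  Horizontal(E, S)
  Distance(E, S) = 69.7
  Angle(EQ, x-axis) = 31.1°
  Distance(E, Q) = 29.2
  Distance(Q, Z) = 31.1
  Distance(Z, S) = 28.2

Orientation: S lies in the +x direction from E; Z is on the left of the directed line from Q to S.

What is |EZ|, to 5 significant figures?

59.816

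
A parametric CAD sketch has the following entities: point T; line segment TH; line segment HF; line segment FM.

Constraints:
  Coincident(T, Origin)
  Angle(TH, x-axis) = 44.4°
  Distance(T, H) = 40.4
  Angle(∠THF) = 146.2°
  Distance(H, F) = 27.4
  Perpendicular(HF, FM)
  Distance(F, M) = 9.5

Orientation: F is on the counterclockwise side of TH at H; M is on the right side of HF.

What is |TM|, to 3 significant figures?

68.8

T is at the origin; TH runs at 44.4° with length 40.4, so H = 40.4·(cos 44.4°, sin 44.4°) = (28.9, 28.3). ∠THF = 146.2°, so HF runs at 44.4° + (180° − 146.2°) = 78.2° from the x-axis; with |HF| = 27.4, F = H + 27.4·(cos 78.2°, sin 78.2°) = (34.5, 55.1). HF ⟂ FM; with |FM| = 9.5 on the right of HF, M = F + 9.5·(0.979, -0.204) = (43.8, 53.1). Then |TM| = |M − T| = 68.8.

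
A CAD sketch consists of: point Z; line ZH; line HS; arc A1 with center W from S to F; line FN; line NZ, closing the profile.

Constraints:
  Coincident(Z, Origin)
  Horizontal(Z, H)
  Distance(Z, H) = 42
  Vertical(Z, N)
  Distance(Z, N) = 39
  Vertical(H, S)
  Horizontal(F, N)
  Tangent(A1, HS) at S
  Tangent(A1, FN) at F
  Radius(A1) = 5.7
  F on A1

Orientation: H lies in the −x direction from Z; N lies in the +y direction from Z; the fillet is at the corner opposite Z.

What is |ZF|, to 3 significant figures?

53.3

Z is at the origin; Z and H share the same y with |ZH| = 42.0 and H on the −x side, so H = (-42.0, 0.00). ZN is vertical with |ZN| = 39.0 and N on the +y side, so N = (0.00, 39.0). The virtual corner opposite Z is at (-42.0, 39.0). Since A1 is tangent to HS there, WS ⟂ HS and the tangent condition forces WF to be normal to FN, with radius 5.7, so the center W sits 5.7 in from both sides at W = (-36.3, 33.3). That places the tangent points at S = (-42.0, 33.3) on HS and F = (-36.3, 39.0) on FN. Then |ZF| = |F − Z| = 53.3.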